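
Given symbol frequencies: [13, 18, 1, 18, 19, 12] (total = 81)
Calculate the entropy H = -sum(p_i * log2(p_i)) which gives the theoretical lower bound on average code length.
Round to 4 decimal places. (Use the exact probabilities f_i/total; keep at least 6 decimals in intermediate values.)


Per-symbol terms -p_i * log2(p_i) with p_i = f_i/81:
  p = 13/81 = 0.160494: log2(p) = -2.639410, -p*log2(p) = 0.423609
  p = 18/81 = 0.222222: log2(p) = -2.169925, -p*log2(p) = 0.482206
  p = 1/81 = 0.012346: log2(p) = -6.339850, -p*log2(p) = 0.078270
  p = 18/81 = 0.222222: log2(p) = -2.169925, -p*log2(p) = 0.482206
  p = 19/81 = 0.234568: log2(p) = -2.091922, -p*log2(p) = 0.490698
  p = 12/81 = 0.148148: log2(p) = -2.754888, -p*log2(p) = 0.408131
H = 0.423609 + 0.482206 + 0.078270 + 0.482206 + 0.490698 + 0.408131 = 2.365120

H = 2.3651 bits/symbol


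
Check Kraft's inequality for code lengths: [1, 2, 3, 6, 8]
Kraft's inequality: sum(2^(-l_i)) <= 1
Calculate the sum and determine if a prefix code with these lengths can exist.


Sum = 2^(-1) + 2^(-2) + 2^(-3) + 2^(-6) + 2^(-8)
    = 0.5 + 0.25 + 0.125 + 0.015625 + 0.00390625
    = 229/256 = 0.89453125
Since 0.89453125 <= 1, Kraft's inequality IS satisfied.
A prefix code with these lengths CAN exist.

Kraft sum = 0.89453125. Satisfied.


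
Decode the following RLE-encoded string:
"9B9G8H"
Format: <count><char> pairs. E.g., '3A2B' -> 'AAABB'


Expanding each <count><char> pair:
  9B -> 'BBBBBBBBB'
  9G -> 'GGGGGGGGG'
  8H -> 'HHHHHHHH'

Decoded = BBBBBBBBBGGGGGGGGGHHHHHHHH


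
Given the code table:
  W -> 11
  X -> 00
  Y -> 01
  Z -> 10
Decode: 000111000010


Decoding:
00 -> X
01 -> Y
11 -> W
00 -> X
00 -> X
10 -> Z


Result: XYWXXZ


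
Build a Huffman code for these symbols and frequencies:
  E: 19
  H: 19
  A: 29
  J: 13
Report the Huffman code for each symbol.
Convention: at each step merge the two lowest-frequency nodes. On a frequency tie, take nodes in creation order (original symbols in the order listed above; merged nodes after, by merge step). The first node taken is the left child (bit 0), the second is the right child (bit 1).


Huffman tree construction:
Step 1: Merge J(13) + E(19) = 32
Step 2: Merge H(19) + A(29) = 48
Step 3: Merge (J+E)(32) + (H+A)(48) = 80
Read each symbol's code off the tree from the root (left child = 0, right child = 1).

Codes:
  E: 01 (length 2)
  H: 10 (length 2)
  A: 11 (length 2)
  J: 00 (length 2)
Average code length: 160/80 = 2.0000 bits/symbol


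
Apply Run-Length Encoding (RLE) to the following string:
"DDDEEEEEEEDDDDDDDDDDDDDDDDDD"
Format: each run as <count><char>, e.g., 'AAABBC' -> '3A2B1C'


Scanning runs left to right:
  i=0: run of 'D' x 3 -> '3D'
  i=3: run of 'E' x 7 -> '7E'
  i=10: run of 'D' x 18 -> '18D'

RLE = 3D7E18D


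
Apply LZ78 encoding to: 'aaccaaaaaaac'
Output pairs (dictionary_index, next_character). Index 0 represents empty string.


LZ78 encoding steps:
Dictionary: {0: ''}
Step 1: w='' (idx 0), next='a' -> output (0, 'a'), add 'a' as idx 1
Step 2: w='a' (idx 1), next='c' -> output (1, 'c'), add 'ac' as idx 2
Step 3: w='' (idx 0), next='c' -> output (0, 'c'), add 'c' as idx 3
Step 4: w='a' (idx 1), next='a' -> output (1, 'a'), add 'aa' as idx 4
Step 5: w='aa' (idx 4), next='a' -> output (4, 'a'), add 'aaa' as idx 5
Step 6: w='aa' (idx 4), next='c' -> output (4, 'c'), add 'aac' as idx 6


Encoded: [(0, 'a'), (1, 'c'), (0, 'c'), (1, 'a'), (4, 'a'), (4, 'c')]


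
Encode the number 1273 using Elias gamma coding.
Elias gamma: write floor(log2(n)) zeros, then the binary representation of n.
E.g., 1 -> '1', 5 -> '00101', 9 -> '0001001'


num_bits = floor(log2(1273)) + 1 = 11
leading_zeros = num_bits - 1 = 10
binary(1273) = 10011111001

Elias gamma(1273) = '0000000000' + '10011111001' = 000000000010011111001 (21 bits)


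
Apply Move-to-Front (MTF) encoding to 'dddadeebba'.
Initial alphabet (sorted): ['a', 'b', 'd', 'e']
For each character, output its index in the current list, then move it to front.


MTF encoding:
'd': index 2 in ['a', 'b', 'd', 'e'] -> ['d', 'a', 'b', 'e']
'd': index 0 in ['d', 'a', 'b', 'e'] -> ['d', 'a', 'b', 'e']
'd': index 0 in ['d', 'a', 'b', 'e'] -> ['d', 'a', 'b', 'e']
'a': index 1 in ['d', 'a', 'b', 'e'] -> ['a', 'd', 'b', 'e']
'd': index 1 in ['a', 'd', 'b', 'e'] -> ['d', 'a', 'b', 'e']
'e': index 3 in ['d', 'a', 'b', 'e'] -> ['e', 'd', 'a', 'b']
'e': index 0 in ['e', 'd', 'a', 'b'] -> ['e', 'd', 'a', 'b']
'b': index 3 in ['e', 'd', 'a', 'b'] -> ['b', 'e', 'd', 'a']
'b': index 0 in ['b', 'e', 'd', 'a'] -> ['b', 'e', 'd', 'a']
'a': index 3 in ['b', 'e', 'd', 'a'] -> ['a', 'b', 'e', 'd']


Output: [2, 0, 0, 1, 1, 3, 0, 3, 0, 3]


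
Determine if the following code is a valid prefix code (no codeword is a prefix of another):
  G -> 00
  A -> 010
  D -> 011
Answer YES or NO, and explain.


Checking each pair (does one codeword prefix another?):
  G='00' vs A='010': no prefix
  G='00' vs D='011': no prefix
  A='010' vs G='00': no prefix
  A='010' vs D='011': no prefix
  D='011' vs G='00': no prefix
  D='011' vs A='010': no prefix
No violation found over all pairs.

YES -- this is a valid prefix code. No codeword is a prefix of any other codeword.


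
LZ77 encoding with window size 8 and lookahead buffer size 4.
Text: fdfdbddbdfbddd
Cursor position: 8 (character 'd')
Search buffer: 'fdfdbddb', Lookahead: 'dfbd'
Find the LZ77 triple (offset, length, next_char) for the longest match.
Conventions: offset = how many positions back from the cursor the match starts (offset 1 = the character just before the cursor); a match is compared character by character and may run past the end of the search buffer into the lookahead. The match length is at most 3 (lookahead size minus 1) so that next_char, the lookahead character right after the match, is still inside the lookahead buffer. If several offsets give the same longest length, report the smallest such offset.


Try each offset into the search buffer:
  offset=1 (pos 7, char 'b'): match length 0
  offset=2 (pos 6, char 'd'): match length 1
  offset=3 (pos 5, char 'd'): match length 1
  offset=4 (pos 4, char 'b'): match length 0
  offset=5 (pos 3, char 'd'): match length 1
  offset=6 (pos 2, char 'f'): match length 0
  offset=7 (pos 1, char 'd'): match length 2
  offset=8 (pos 0, char 'f'): match length 0
Longest match has length 2 at offset 7.
next_char = character at position 8 + 2 = 10 -> 'b'

Best match: offset=7, length=2 (matching 'df' starting at position 1)
LZ77 triple: (7, 2, 'b')


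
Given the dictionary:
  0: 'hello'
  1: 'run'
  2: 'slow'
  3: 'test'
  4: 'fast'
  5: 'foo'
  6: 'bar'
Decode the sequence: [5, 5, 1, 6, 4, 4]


Look up each index in the dictionary:
  5 -> 'foo'
  5 -> 'foo'
  1 -> 'run'
  6 -> 'bar'
  4 -> 'fast'
  4 -> 'fast'

Decoded: "foo foo run bar fast fast"


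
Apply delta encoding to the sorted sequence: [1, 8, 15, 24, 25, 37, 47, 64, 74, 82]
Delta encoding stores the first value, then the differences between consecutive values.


First value: 1
Deltas:
  8 - 1 = 7
  15 - 8 = 7
  24 - 15 = 9
  25 - 24 = 1
  37 - 25 = 12
  47 - 37 = 10
  64 - 47 = 17
  74 - 64 = 10
  82 - 74 = 8


Delta encoded: [1, 7, 7, 9, 1, 12, 10, 17, 10, 8]


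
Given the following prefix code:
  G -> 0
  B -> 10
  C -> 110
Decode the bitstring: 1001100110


Decoding step by step:
Bits 10 -> B
Bits 0 -> G
Bits 110 -> C
Bits 0 -> G
Bits 110 -> C


Decoded message: BGCGC


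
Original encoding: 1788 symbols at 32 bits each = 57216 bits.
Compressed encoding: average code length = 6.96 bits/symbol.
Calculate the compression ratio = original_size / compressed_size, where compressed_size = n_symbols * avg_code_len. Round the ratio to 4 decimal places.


original_size = n_symbols * orig_bits = 1788 * 32 = 57216 bits
compressed_size = n_symbols * avg_code_len = 1788 * 6.96 = 12444.48 bits
ratio = original_size / compressed_size = 57216 / 12444.48 = 4.5977

Compression ratio = 4.5977


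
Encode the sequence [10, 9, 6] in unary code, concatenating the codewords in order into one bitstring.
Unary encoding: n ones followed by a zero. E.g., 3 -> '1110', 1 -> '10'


Encode each number as n ones followed by a terminating 0:
  10 -> 11111111110 (11 bits)
  9 -> 1111111110 (10 bits)
  6 -> 1111110 (7 bits)
Total length = 11 + 10 + 7 = 28 bits.

Unary([10, 9, 6]) = 1111111111011111111101111110 (28 bits)


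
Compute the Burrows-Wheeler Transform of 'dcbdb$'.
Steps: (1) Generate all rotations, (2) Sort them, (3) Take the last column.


Rotations (sorted):
  0: $dcbdb -> last char: b
  1: b$dcbd -> last char: d
  2: bdb$dc -> last char: c
  3: cbdb$d -> last char: d
  4: db$dcb -> last char: b
  5: dcbdb$ -> last char: $


BWT = bdcdb$


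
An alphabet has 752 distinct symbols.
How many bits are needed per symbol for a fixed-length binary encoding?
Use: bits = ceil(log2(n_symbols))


log2(752) = 9.5546
Bracket: 2^9 = 512 < 752 <= 2^10 = 1024
So ceil(log2(752)) = 10

bits = ceil(log2(752)) = ceil(9.5546) = 10 bits


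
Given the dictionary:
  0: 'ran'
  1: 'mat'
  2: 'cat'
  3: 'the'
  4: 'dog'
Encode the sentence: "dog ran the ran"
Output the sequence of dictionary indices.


Look up each word in the dictionary:
  'dog' -> 4
  'ran' -> 0
  'the' -> 3
  'ran' -> 0

Encoded: [4, 0, 3, 0]


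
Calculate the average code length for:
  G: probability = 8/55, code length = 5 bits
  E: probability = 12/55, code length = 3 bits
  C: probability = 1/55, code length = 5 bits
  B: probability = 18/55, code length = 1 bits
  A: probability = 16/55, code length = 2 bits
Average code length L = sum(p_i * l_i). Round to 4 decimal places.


Weighted contributions p_i * l_i:
  G: (8/55) * 5 = 40/55
  E: (12/55) * 3 = 36/55
  C: (1/55) * 5 = 5/55
  B: (18/55) * 1 = 18/55
  A: (16/55) * 2 = 32/55
Sum = (40 + 36 + 5 + 18 + 32)/55 = 131/55

L = 131/55 = 2.3818 bits/symbol


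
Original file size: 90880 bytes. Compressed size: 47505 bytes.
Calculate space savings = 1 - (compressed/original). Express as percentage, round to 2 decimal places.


ratio = compressed/original = 47505/90880 = 0.522722
savings = 1 - ratio = 1 - 0.522722 = 0.477278
as a percentage: 0.477278 * 100 = 47.73%

Space savings = 1 - 47505/90880 = 47.73%


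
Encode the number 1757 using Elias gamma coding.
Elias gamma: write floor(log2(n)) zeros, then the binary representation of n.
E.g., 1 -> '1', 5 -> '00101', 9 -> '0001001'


num_bits = floor(log2(1757)) + 1 = 11
leading_zeros = num_bits - 1 = 10
binary(1757) = 11011011101

Elias gamma(1757) = '0000000000' + '11011011101' = 000000000011011011101 (21 bits)


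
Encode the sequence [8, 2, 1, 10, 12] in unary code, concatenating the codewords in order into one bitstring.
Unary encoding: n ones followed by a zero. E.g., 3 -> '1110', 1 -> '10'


Encode each number as n ones followed by a terminating 0:
  8 -> 111111110 (9 bits)
  2 -> 110 (3 bits)
  1 -> 10 (2 bits)
  10 -> 11111111110 (11 bits)
  12 -> 1111111111110 (13 bits)
Total length = 9 + 3 + 2 + 11 + 13 = 38 bits.

Unary([8, 2, 1, 10, 12]) = 11111111011010111111111101111111111110 (38 bits)


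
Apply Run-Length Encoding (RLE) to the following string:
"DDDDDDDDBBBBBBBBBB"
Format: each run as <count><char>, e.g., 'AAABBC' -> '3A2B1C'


Scanning runs left to right:
  i=0: run of 'D' x 8 -> '8D'
  i=8: run of 'B' x 10 -> '10B'

RLE = 8D10B


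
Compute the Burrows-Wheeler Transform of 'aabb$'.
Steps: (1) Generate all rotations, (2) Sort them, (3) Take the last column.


Rotations (sorted):
  0: $aabb -> last char: b
  1: aabb$ -> last char: $
  2: abb$a -> last char: a
  3: b$aab -> last char: b
  4: bb$aa -> last char: a


BWT = b$aba


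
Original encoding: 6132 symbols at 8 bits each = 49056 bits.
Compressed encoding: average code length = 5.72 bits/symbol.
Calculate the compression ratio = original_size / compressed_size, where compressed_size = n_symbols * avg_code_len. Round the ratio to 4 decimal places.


original_size = n_symbols * orig_bits = 6132 * 8 = 49056 bits
compressed_size = n_symbols * avg_code_len = 6132 * 5.72 = 35075.04 bits
ratio = original_size / compressed_size = 49056 / 35075.04 = 1.3986

Compression ratio = 1.3986


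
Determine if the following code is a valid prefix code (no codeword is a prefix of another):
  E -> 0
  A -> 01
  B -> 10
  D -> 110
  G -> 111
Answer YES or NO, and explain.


Checking each pair (does one codeword prefix another?):
  E='0' vs A='01': prefix -- VIOLATION

NO -- this is NOT a valid prefix code. E (0) is a prefix of A (01).


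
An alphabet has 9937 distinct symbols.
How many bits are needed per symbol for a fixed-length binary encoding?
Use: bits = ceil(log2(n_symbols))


log2(9937) = 13.2786
Bracket: 2^13 = 8192 < 9937 <= 2^14 = 16384
So ceil(log2(9937)) = 14

bits = ceil(log2(9937)) = ceil(13.2786) = 14 bits


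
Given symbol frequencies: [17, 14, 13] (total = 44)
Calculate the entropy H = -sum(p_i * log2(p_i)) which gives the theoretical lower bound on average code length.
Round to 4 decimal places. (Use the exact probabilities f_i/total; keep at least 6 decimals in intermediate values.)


Per-symbol terms -p_i * log2(p_i) with p_i = f_i/44:
  p = 17/44 = 0.386364: log2(p) = -1.371969, -p*log2(p) = 0.530079
  p = 14/44 = 0.318182: log2(p) = -1.652077, -p*log2(p) = 0.525661
  p = 13/44 = 0.295455: log2(p) = -1.758992, -p*log2(p) = 0.519702
H = 0.530079 + 0.525661 + 0.519702 = 1.575442

H = 1.5754 bits/symbol


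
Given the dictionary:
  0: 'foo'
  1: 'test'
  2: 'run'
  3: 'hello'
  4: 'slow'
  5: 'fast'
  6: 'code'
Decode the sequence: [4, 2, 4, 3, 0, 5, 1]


Look up each index in the dictionary:
  4 -> 'slow'
  2 -> 'run'
  4 -> 'slow'
  3 -> 'hello'
  0 -> 'foo'
  5 -> 'fast'
  1 -> 'test'

Decoded: "slow run slow hello foo fast test"


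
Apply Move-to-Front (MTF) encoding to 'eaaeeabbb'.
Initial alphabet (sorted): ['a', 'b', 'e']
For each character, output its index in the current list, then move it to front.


MTF encoding:
'e': index 2 in ['a', 'b', 'e'] -> ['e', 'a', 'b']
'a': index 1 in ['e', 'a', 'b'] -> ['a', 'e', 'b']
'a': index 0 in ['a', 'e', 'b'] -> ['a', 'e', 'b']
'e': index 1 in ['a', 'e', 'b'] -> ['e', 'a', 'b']
'e': index 0 in ['e', 'a', 'b'] -> ['e', 'a', 'b']
'a': index 1 in ['e', 'a', 'b'] -> ['a', 'e', 'b']
'b': index 2 in ['a', 'e', 'b'] -> ['b', 'a', 'e']
'b': index 0 in ['b', 'a', 'e'] -> ['b', 'a', 'e']
'b': index 0 in ['b', 'a', 'e'] -> ['b', 'a', 'e']


Output: [2, 1, 0, 1, 0, 1, 2, 0, 0]


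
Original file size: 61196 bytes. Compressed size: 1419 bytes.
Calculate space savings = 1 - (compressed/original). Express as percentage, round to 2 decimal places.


ratio = compressed/original = 1419/61196 = 0.023188
savings = 1 - ratio = 1 - 0.023188 = 0.976812
as a percentage: 0.976812 * 100 = 97.68%

Space savings = 1 - 1419/61196 = 97.68%


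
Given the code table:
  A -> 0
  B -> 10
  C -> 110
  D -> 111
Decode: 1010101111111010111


Decoding:
10 -> B
10 -> B
10 -> B
111 -> D
111 -> D
10 -> B
10 -> B
111 -> D


Result: BBBDDBBD


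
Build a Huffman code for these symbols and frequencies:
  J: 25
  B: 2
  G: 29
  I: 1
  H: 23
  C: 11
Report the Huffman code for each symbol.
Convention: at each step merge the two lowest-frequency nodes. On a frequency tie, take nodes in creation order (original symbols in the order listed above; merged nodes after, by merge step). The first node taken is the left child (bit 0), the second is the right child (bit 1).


Huffman tree construction:
Step 1: Merge I(1) + B(2) = 3
Step 2: Merge (I+B)(3) + C(11) = 14
Step 3: Merge ((I+B)+C)(14) + H(23) = 37
Step 4: Merge J(25) + G(29) = 54
Step 5: Merge (((I+B)+C)+H)(37) + (J+G)(54) = 91
Read each symbol's code off the tree from the root (left child = 0, right child = 1).

Codes:
  J: 10 (length 2)
  B: 0001 (length 4)
  G: 11 (length 2)
  I: 0000 (length 4)
  H: 01 (length 2)
  C: 001 (length 3)
Average code length: 199/91 = 2.1868 bits/symbol


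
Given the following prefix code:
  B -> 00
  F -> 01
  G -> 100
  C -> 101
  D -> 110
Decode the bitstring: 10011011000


Decoding step by step:
Bits 100 -> G
Bits 110 -> D
Bits 110 -> D
Bits 00 -> B


Decoded message: GDDB


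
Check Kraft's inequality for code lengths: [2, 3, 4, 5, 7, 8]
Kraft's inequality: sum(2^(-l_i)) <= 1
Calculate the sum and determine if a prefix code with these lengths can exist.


Sum = 2^(-2) + 2^(-3) + 2^(-4) + 2^(-5) + 2^(-7) + 2^(-8)
    = 0.25 + 0.125 + 0.0625 + 0.03125 + 0.0078125 + 0.00390625
    = 123/256 = 0.48046875
Since 0.48046875 <= 1, Kraft's inequality IS satisfied.
A prefix code with these lengths CAN exist.

Kraft sum = 0.48046875. Satisfied.


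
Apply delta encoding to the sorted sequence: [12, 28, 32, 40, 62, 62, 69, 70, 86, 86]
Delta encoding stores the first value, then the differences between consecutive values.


First value: 12
Deltas:
  28 - 12 = 16
  32 - 28 = 4
  40 - 32 = 8
  62 - 40 = 22
  62 - 62 = 0
  69 - 62 = 7
  70 - 69 = 1
  86 - 70 = 16
  86 - 86 = 0


Delta encoded: [12, 16, 4, 8, 22, 0, 7, 1, 16, 0]


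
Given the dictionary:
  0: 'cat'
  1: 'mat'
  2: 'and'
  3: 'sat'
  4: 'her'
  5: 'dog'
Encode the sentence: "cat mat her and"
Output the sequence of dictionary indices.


Look up each word in the dictionary:
  'cat' -> 0
  'mat' -> 1
  'her' -> 4
  'and' -> 2

Encoded: [0, 1, 4, 2]


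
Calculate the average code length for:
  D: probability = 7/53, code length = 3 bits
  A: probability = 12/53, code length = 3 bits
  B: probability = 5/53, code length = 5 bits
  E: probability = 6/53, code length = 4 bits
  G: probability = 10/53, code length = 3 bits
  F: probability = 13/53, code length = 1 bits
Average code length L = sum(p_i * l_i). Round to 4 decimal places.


Weighted contributions p_i * l_i:
  D: (7/53) * 3 = 21/53
  A: (12/53) * 3 = 36/53
  B: (5/53) * 5 = 25/53
  E: (6/53) * 4 = 24/53
  G: (10/53) * 3 = 30/53
  F: (13/53) * 1 = 13/53
Sum = (21 + 36 + 25 + 24 + 30 + 13)/53 = 149/53

L = 149/53 = 2.8113 bits/symbol


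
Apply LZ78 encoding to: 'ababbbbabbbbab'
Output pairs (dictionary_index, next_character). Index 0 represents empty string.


LZ78 encoding steps:
Dictionary: {0: ''}
Step 1: w='' (idx 0), next='a' -> output (0, 'a'), add 'a' as idx 1
Step 2: w='' (idx 0), next='b' -> output (0, 'b'), add 'b' as idx 2
Step 3: w='a' (idx 1), next='b' -> output (1, 'b'), add 'ab' as idx 3
Step 4: w='b' (idx 2), next='b' -> output (2, 'b'), add 'bb' as idx 4
Step 5: w='b' (idx 2), next='a' -> output (2, 'a'), add 'ba' as idx 5
Step 6: w='bb' (idx 4), next='b' -> output (4, 'b'), add 'bbb' as idx 6
Step 7: w='ba' (idx 5), next='b' -> output (5, 'b'), add 'bab' as idx 7


Encoded: [(0, 'a'), (0, 'b'), (1, 'b'), (2, 'b'), (2, 'a'), (4, 'b'), (5, 'b')]


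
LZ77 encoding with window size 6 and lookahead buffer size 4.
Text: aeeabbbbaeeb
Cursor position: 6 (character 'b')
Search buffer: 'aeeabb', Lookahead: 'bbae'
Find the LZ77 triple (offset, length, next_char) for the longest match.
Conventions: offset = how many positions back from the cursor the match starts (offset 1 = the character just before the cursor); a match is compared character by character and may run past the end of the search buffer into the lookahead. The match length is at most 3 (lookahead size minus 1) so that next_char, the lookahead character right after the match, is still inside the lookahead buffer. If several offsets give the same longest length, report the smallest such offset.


Try each offset into the search buffer:
  offset=1 (pos 5, char 'b'): match length 2
  offset=2 (pos 4, char 'b'): match length 2
  offset=3 (pos 3, char 'a'): match length 0
  offset=4 (pos 2, char 'e'): match length 0
  offset=5 (pos 1, char 'e'): match length 0
  offset=6 (pos 0, char 'a'): match length 0
Longest match has length 2, found at offsets 1, 2; take the smallest, offset 1.
next_char = character at position 6 + 2 = 8 -> 'a'

Best match: offset=1, length=2 (matching 'bb' starting at position 5)
LZ77 triple: (1, 2, 'a')


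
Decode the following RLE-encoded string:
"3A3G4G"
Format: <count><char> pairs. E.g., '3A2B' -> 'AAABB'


Expanding each <count><char> pair:
  3A -> 'AAA'
  3G -> 'GGG'
  4G -> 'GGGG'

Decoded = AAAGGGGGGG


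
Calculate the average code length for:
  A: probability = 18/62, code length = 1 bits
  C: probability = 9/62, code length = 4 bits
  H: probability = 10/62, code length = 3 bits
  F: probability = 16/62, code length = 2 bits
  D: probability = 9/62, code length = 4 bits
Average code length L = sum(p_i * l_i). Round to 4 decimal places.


Weighted contributions p_i * l_i:
  A: (18/62) * 1 = 18/62
  C: (9/62) * 4 = 36/62
  H: (10/62) * 3 = 30/62
  F: (16/62) * 2 = 32/62
  D: (9/62) * 4 = 36/62
Sum = (18 + 36 + 30 + 32 + 36)/62 = 152/62

L = 152/62 = 2.4516 bits/symbol


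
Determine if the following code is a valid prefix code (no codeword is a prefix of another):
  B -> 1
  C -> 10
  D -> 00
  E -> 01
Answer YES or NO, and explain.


Checking each pair (does one codeword prefix another?):
  B='1' vs C='10': prefix -- VIOLATION

NO -- this is NOT a valid prefix code. B (1) is a prefix of C (10).


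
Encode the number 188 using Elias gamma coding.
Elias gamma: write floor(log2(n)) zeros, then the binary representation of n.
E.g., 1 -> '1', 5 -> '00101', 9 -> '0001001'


num_bits = floor(log2(188)) + 1 = 8
leading_zeros = num_bits - 1 = 7
binary(188) = 10111100

Elias gamma(188) = '0000000' + '10111100' = 000000010111100 (15 bits)


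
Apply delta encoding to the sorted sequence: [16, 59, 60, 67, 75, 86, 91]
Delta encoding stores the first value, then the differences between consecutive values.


First value: 16
Deltas:
  59 - 16 = 43
  60 - 59 = 1
  67 - 60 = 7
  75 - 67 = 8
  86 - 75 = 11
  91 - 86 = 5


Delta encoded: [16, 43, 1, 7, 8, 11, 5]


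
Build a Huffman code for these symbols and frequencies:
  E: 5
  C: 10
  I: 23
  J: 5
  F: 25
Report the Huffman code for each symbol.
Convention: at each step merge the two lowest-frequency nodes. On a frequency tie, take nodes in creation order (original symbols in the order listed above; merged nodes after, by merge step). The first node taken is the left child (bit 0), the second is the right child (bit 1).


Huffman tree construction:
Step 1: Merge E(5) + J(5) = 10
Step 2: Merge C(10) + (E+J)(10) = 20
Step 3: Merge (C+(E+J))(20) + I(23) = 43
Step 4: Merge F(25) + ((C+(E+J))+I)(43) = 68
Read each symbol's code off the tree from the root (left child = 0, right child = 1).

Codes:
  E: 1010 (length 4)
  C: 100 (length 3)
  I: 11 (length 2)
  J: 1011 (length 4)
  F: 0 (length 1)
Average code length: 141/68 = 2.0735 bits/symbol


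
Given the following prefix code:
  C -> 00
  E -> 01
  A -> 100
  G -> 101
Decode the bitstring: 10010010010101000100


Decoding step by step:
Bits 100 -> A
Bits 100 -> A
Bits 100 -> A
Bits 101 -> G
Bits 01 -> E
Bits 00 -> C
Bits 01 -> E
Bits 00 -> C


Decoded message: AAAGECEC


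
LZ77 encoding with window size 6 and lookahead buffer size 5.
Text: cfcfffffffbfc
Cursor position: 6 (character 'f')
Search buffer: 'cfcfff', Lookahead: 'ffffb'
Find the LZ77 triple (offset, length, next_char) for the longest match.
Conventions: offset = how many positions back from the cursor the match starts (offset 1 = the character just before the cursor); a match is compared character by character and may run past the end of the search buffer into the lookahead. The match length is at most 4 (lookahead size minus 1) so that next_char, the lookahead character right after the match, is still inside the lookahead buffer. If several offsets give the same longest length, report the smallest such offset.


Try each offset into the search buffer:
  offset=1 (pos 5, char 'f'): match length 4
  offset=2 (pos 4, char 'f'): match length 4
  offset=3 (pos 3, char 'f'): match length 4
  offset=4 (pos 2, char 'c'): match length 0
  offset=5 (pos 1, char 'f'): match length 1
  offset=6 (pos 0, char 'c'): match length 0
Longest match has length 4, found at offsets 1, 2, 3; take the smallest, offset 1.
next_char = character at position 6 + 4 = 10 -> 'b'

Best match: offset=1, length=4 (matching 'ffff' starting at position 5)
LZ77 triple: (1, 4, 'b')


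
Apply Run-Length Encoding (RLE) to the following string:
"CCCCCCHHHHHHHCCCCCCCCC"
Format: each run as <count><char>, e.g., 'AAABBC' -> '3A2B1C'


Scanning runs left to right:
  i=0: run of 'C' x 6 -> '6C'
  i=6: run of 'H' x 7 -> '7H'
  i=13: run of 'C' x 9 -> '9C'

RLE = 6C7H9C


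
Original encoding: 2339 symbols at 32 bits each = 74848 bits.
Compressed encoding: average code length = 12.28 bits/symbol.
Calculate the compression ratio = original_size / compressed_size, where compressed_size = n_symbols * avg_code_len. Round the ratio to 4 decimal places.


original_size = n_symbols * orig_bits = 2339 * 32 = 74848 bits
compressed_size = n_symbols * avg_code_len = 2339 * 12.28 = 28722.92 bits
ratio = original_size / compressed_size = 74848 / 28722.92 = 2.6059

Compression ratio = 2.6059


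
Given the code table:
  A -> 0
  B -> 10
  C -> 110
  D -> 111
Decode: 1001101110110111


Decoding:
10 -> B
0 -> A
110 -> C
111 -> D
0 -> A
110 -> C
111 -> D


Result: BACDACD


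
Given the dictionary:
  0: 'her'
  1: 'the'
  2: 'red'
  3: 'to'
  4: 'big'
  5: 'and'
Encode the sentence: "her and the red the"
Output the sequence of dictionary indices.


Look up each word in the dictionary:
  'her' -> 0
  'and' -> 5
  'the' -> 1
  'red' -> 2
  'the' -> 1

Encoded: [0, 5, 1, 2, 1]


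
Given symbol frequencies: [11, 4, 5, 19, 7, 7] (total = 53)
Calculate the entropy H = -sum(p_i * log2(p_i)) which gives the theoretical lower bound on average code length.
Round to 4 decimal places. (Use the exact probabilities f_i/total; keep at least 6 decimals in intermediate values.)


Per-symbol terms -p_i * log2(p_i) with p_i = f_i/53:
  p = 11/53 = 0.207547: log2(p) = -2.268489, -p*log2(p) = 0.470818
  p = 4/53 = 0.075472: log2(p) = -3.727920, -p*log2(p) = 0.281352
  p = 5/53 = 0.094340: log2(p) = -3.405992, -p*log2(p) = 0.321320
  p = 19/53 = 0.358491: log2(p) = -1.479993, -p*log2(p) = 0.530564
  p = 7/53 = 0.132075: log2(p) = -2.920566, -p*log2(p) = 0.385735
  p = 7/53 = 0.132075: log2(p) = -2.920566, -p*log2(p) = 0.385735
H = 0.470818 + 0.281352 + 0.321320 + 0.530564 + 0.385735 + 0.385735 = 2.375524

H = 2.3755 bits/symbol


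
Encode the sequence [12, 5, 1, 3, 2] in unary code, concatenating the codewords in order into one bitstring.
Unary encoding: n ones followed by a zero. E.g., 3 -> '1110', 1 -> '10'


Encode each number as n ones followed by a terminating 0:
  12 -> 1111111111110 (13 bits)
  5 -> 111110 (6 bits)
  1 -> 10 (2 bits)
  3 -> 1110 (4 bits)
  2 -> 110 (3 bits)
Total length = 13 + 6 + 2 + 4 + 3 = 28 bits.

Unary([12, 5, 1, 3, 2]) = 1111111111110111110101110110 (28 bits)


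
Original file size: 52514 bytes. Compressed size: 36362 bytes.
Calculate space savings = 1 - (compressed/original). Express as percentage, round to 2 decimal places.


ratio = compressed/original = 36362/52514 = 0.692425
savings = 1 - ratio = 1 - 0.692425 = 0.307575
as a percentage: 0.307575 * 100 = 30.76%

Space savings = 1 - 36362/52514 = 30.76%


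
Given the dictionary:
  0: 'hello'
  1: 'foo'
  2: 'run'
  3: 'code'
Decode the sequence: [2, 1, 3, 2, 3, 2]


Look up each index in the dictionary:
  2 -> 'run'
  1 -> 'foo'
  3 -> 'code'
  2 -> 'run'
  3 -> 'code'
  2 -> 'run'

Decoded: "run foo code run code run"


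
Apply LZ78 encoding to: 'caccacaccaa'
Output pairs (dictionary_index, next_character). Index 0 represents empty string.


LZ78 encoding steps:
Dictionary: {0: ''}
Step 1: w='' (idx 0), next='c' -> output (0, 'c'), add 'c' as idx 1
Step 2: w='' (idx 0), next='a' -> output (0, 'a'), add 'a' as idx 2
Step 3: w='c' (idx 1), next='c' -> output (1, 'c'), add 'cc' as idx 3
Step 4: w='a' (idx 2), next='c' -> output (2, 'c'), add 'ac' as idx 4
Step 5: w='ac' (idx 4), next='c' -> output (4, 'c'), add 'acc' as idx 5
Step 6: w='a' (idx 2), next='a' -> output (2, 'a'), add 'aa' as idx 6


Encoded: [(0, 'c'), (0, 'a'), (1, 'c'), (2, 'c'), (4, 'c'), (2, 'a')]


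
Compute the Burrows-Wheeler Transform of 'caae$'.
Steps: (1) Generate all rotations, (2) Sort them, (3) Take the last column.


Rotations (sorted):
  0: $caae -> last char: e
  1: aae$c -> last char: c
  2: ae$ca -> last char: a
  3: caae$ -> last char: $
  4: e$caa -> last char: a


BWT = eca$a


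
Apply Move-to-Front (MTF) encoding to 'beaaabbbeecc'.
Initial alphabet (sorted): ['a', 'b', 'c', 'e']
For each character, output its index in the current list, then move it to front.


MTF encoding:
'b': index 1 in ['a', 'b', 'c', 'e'] -> ['b', 'a', 'c', 'e']
'e': index 3 in ['b', 'a', 'c', 'e'] -> ['e', 'b', 'a', 'c']
'a': index 2 in ['e', 'b', 'a', 'c'] -> ['a', 'e', 'b', 'c']
'a': index 0 in ['a', 'e', 'b', 'c'] -> ['a', 'e', 'b', 'c']
'a': index 0 in ['a', 'e', 'b', 'c'] -> ['a', 'e', 'b', 'c']
'b': index 2 in ['a', 'e', 'b', 'c'] -> ['b', 'a', 'e', 'c']
'b': index 0 in ['b', 'a', 'e', 'c'] -> ['b', 'a', 'e', 'c']
'b': index 0 in ['b', 'a', 'e', 'c'] -> ['b', 'a', 'e', 'c']
'e': index 2 in ['b', 'a', 'e', 'c'] -> ['e', 'b', 'a', 'c']
'e': index 0 in ['e', 'b', 'a', 'c'] -> ['e', 'b', 'a', 'c']
'c': index 3 in ['e', 'b', 'a', 'c'] -> ['c', 'e', 'b', 'a']
'c': index 0 in ['c', 'e', 'b', 'a'] -> ['c', 'e', 'b', 'a']


Output: [1, 3, 2, 0, 0, 2, 0, 0, 2, 0, 3, 0]


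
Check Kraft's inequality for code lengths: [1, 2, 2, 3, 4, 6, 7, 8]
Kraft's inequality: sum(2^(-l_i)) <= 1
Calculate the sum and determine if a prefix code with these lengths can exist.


Sum = 2^(-1) + 2^(-2) + 2^(-2) + 2^(-3) + 2^(-4) + 2^(-6) + 2^(-7) + 2^(-8)
    = 0.5 + 0.25 + 0.25 + 0.125 + 0.0625 + 0.015625 + 0.0078125 + 0.00390625
    = 311/256 = 1.21484375
Since 1.21484375 > 1, Kraft's inequality is NOT satisfied.
A prefix code with these lengths CANNOT exist.

Kraft sum = 1.21484375. Not satisfied.


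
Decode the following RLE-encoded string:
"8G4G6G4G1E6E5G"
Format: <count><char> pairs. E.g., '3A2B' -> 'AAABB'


Expanding each <count><char> pair:
  8G -> 'GGGGGGGG'
  4G -> 'GGGG'
  6G -> 'GGGGGG'
  4G -> 'GGGG'
  1E -> 'E'
  6E -> 'EEEEEE'
  5G -> 'GGGGG'

Decoded = GGGGGGGGGGGGGGGGGGGGGGEEEEEEEGGGGG


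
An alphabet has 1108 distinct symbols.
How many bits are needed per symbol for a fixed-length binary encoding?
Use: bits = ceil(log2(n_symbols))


log2(1108) = 10.1137
Bracket: 2^10 = 1024 < 1108 <= 2^11 = 2048
So ceil(log2(1108)) = 11

bits = ceil(log2(1108)) = ceil(10.1137) = 11 bits


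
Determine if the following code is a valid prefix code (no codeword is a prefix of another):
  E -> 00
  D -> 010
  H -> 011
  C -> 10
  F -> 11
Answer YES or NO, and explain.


Checking each pair (does one codeword prefix another?):
  E='00' vs D='010': no prefix
  E='00' vs H='011': no prefix
  E='00' vs C='10': no prefix
  E='00' vs F='11': no prefix
  D='010' vs E='00': no prefix
  D='010' vs H='011': no prefix
  D='010' vs C='10': no prefix
  D='010' vs F='11': no prefix
  H='011' vs E='00': no prefix
  H='011' vs D='010': no prefix
  H='011' vs C='10': no prefix
  H='011' vs F='11': no prefix
  C='10' vs E='00': no prefix
  C='10' vs D='010': no prefix
  C='10' vs H='011': no prefix
  C='10' vs F='11': no prefix
  F='11' vs E='00': no prefix
  F='11' vs D='010': no prefix
  F='11' vs H='011': no prefix
  F='11' vs C='10': no prefix
No violation found over all pairs.

YES -- this is a valid prefix code. No codeword is a prefix of any other codeword.


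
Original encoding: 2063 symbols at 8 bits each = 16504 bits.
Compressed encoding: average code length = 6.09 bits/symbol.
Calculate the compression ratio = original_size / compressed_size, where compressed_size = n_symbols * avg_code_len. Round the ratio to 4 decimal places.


original_size = n_symbols * orig_bits = 2063 * 8 = 16504 bits
compressed_size = n_symbols * avg_code_len = 2063 * 6.09 = 12563.67 bits
ratio = original_size / compressed_size = 16504 / 12563.67 = 1.3136

Compression ratio = 1.3136


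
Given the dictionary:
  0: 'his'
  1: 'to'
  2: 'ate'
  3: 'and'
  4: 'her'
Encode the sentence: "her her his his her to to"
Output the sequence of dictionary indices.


Look up each word in the dictionary:
  'her' -> 4
  'her' -> 4
  'his' -> 0
  'his' -> 0
  'her' -> 4
  'to' -> 1
  'to' -> 1

Encoded: [4, 4, 0, 0, 4, 1, 1]


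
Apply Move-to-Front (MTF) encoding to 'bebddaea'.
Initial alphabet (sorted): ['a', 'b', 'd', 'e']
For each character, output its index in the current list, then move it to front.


MTF encoding:
'b': index 1 in ['a', 'b', 'd', 'e'] -> ['b', 'a', 'd', 'e']
'e': index 3 in ['b', 'a', 'd', 'e'] -> ['e', 'b', 'a', 'd']
'b': index 1 in ['e', 'b', 'a', 'd'] -> ['b', 'e', 'a', 'd']
'd': index 3 in ['b', 'e', 'a', 'd'] -> ['d', 'b', 'e', 'a']
'd': index 0 in ['d', 'b', 'e', 'a'] -> ['d', 'b', 'e', 'a']
'a': index 3 in ['d', 'b', 'e', 'a'] -> ['a', 'd', 'b', 'e']
'e': index 3 in ['a', 'd', 'b', 'e'] -> ['e', 'a', 'd', 'b']
'a': index 1 in ['e', 'a', 'd', 'b'] -> ['a', 'e', 'd', 'b']


Output: [1, 3, 1, 3, 0, 3, 3, 1]


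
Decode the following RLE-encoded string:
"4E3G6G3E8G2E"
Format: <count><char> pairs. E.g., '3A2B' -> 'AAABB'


Expanding each <count><char> pair:
  4E -> 'EEEE'
  3G -> 'GGG'
  6G -> 'GGGGGG'
  3E -> 'EEE'
  8G -> 'GGGGGGGG'
  2E -> 'EE'

Decoded = EEEEGGGGGGGGGEEEGGGGGGGGEE


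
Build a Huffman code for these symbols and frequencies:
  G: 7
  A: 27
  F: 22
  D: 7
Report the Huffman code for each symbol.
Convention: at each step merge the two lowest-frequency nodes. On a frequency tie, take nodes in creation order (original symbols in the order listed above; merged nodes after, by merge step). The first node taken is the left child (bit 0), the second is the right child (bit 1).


Huffman tree construction:
Step 1: Merge G(7) + D(7) = 14
Step 2: Merge (G+D)(14) + F(22) = 36
Step 3: Merge A(27) + ((G+D)+F)(36) = 63
Read each symbol's code off the tree from the root (left child = 0, right child = 1).

Codes:
  G: 100 (length 3)
  A: 0 (length 1)
  F: 11 (length 2)
  D: 101 (length 3)
Average code length: 113/63 = 1.7937 bits/symbol


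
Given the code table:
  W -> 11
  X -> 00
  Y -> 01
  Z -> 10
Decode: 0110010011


Decoding:
01 -> Y
10 -> Z
01 -> Y
00 -> X
11 -> W


Result: YZYXW


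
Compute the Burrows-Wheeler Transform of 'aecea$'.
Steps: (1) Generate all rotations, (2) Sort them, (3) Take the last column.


Rotations (sorted):
  0: $aecea -> last char: a
  1: a$aece -> last char: e
  2: aecea$ -> last char: $
  3: cea$ae -> last char: e
  4: ea$aec -> last char: c
  5: ecea$a -> last char: a


BWT = ae$eca


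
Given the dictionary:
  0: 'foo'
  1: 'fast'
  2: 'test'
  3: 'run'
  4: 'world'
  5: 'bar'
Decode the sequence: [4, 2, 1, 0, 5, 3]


Look up each index in the dictionary:
  4 -> 'world'
  2 -> 'test'
  1 -> 'fast'
  0 -> 'foo'
  5 -> 'bar'
  3 -> 'run'

Decoded: "world test fast foo bar run"


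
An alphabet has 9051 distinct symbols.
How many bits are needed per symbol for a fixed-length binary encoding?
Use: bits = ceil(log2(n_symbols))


log2(9051) = 13.1439
Bracket: 2^13 = 8192 < 9051 <= 2^14 = 16384
So ceil(log2(9051)) = 14

bits = ceil(log2(9051)) = ceil(13.1439) = 14 bits


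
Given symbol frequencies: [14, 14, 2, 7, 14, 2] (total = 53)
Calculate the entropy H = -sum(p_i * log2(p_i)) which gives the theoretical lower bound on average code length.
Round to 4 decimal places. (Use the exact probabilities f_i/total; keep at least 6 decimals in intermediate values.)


Per-symbol terms -p_i * log2(p_i) with p_i = f_i/53:
  p = 14/53 = 0.264151: log2(p) = -1.920566, -p*log2(p) = 0.507319
  p = 14/53 = 0.264151: log2(p) = -1.920566, -p*log2(p) = 0.507319
  p = 2/53 = 0.037736: log2(p) = -4.727920, -p*log2(p) = 0.178412
  p = 7/53 = 0.132075: log2(p) = -2.920566, -p*log2(p) = 0.385735
  p = 14/53 = 0.264151: log2(p) = -1.920566, -p*log2(p) = 0.507319
  p = 2/53 = 0.037736: log2(p) = -4.727920, -p*log2(p) = 0.178412
H = 0.507319 + 0.507319 + 0.178412 + 0.385735 + 0.507319 + 0.178412 = 2.264516

H = 2.2645 bits/symbol


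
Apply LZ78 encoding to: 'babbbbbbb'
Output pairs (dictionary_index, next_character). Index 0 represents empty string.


LZ78 encoding steps:
Dictionary: {0: ''}
Step 1: w='' (idx 0), next='b' -> output (0, 'b'), add 'b' as idx 1
Step 2: w='' (idx 0), next='a' -> output (0, 'a'), add 'a' as idx 2
Step 3: w='b' (idx 1), next='b' -> output (1, 'b'), add 'bb' as idx 3
Step 4: w='bb' (idx 3), next='b' -> output (3, 'b'), add 'bbb' as idx 4
Step 5: w='bb' (idx 3), end of input -> output (3, '')


Encoded: [(0, 'b'), (0, 'a'), (1, 'b'), (3, 'b'), (3, '')]


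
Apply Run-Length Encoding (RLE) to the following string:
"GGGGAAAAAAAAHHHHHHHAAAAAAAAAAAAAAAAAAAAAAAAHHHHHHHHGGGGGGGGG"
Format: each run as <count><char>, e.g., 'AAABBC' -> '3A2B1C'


Scanning runs left to right:
  i=0: run of 'G' x 4 -> '4G'
  i=4: run of 'A' x 8 -> '8A'
  i=12: run of 'H' x 7 -> '7H'
  i=19: run of 'A' x 24 -> '24A'
  i=43: run of 'H' x 8 -> '8H'
  i=51: run of 'G' x 9 -> '9G'

RLE = 4G8A7H24A8H9G


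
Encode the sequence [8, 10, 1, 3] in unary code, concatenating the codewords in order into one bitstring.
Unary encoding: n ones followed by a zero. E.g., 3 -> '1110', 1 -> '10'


Encode each number as n ones followed by a terminating 0:
  8 -> 111111110 (9 bits)
  10 -> 11111111110 (11 bits)
  1 -> 10 (2 bits)
  3 -> 1110 (4 bits)
Total length = 9 + 11 + 2 + 4 = 26 bits.

Unary([8, 10, 1, 3]) = 11111111011111111110101110 (26 bits)


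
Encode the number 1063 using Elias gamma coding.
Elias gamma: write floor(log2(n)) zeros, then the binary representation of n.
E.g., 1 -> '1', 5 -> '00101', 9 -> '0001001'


num_bits = floor(log2(1063)) + 1 = 11
leading_zeros = num_bits - 1 = 10
binary(1063) = 10000100111

Elias gamma(1063) = '0000000000' + '10000100111' = 000000000010000100111 (21 bits)


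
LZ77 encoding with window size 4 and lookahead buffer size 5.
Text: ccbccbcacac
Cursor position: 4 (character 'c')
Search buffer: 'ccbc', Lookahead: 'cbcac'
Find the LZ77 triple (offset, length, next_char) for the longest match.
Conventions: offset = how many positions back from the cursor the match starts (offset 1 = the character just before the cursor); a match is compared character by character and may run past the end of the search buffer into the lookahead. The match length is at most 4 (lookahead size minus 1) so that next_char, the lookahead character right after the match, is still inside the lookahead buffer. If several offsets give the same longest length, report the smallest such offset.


Try each offset into the search buffer:
  offset=1 (pos 3, char 'c'): match length 1
  offset=2 (pos 2, char 'b'): match length 0
  offset=3 (pos 1, char 'c'): match length 3
  offset=4 (pos 0, char 'c'): match length 1
Longest match has length 3 at offset 3.
next_char = character at position 4 + 3 = 7 -> 'a'

Best match: offset=3, length=3 (matching 'cbc' starting at position 1)
LZ77 triple: (3, 3, 'a')


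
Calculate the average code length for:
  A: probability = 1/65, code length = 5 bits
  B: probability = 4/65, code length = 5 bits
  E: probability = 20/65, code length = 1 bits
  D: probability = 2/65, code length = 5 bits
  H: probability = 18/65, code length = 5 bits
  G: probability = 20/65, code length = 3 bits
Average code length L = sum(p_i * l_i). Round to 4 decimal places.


Weighted contributions p_i * l_i:
  A: (1/65) * 5 = 5/65
  B: (4/65) * 5 = 20/65
  E: (20/65) * 1 = 20/65
  D: (2/65) * 5 = 10/65
  H: (18/65) * 5 = 90/65
  G: (20/65) * 3 = 60/65
Sum = (5 + 20 + 20 + 10 + 90 + 60)/65 = 205/65

L = 205/65 = 3.1538 bits/symbol


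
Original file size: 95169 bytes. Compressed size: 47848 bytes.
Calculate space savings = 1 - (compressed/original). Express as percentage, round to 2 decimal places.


ratio = compressed/original = 47848/95169 = 0.502769
savings = 1 - ratio = 1 - 0.502769 = 0.497231
as a percentage: 0.497231 * 100 = 49.72%

Space savings = 1 - 47848/95169 = 49.72%


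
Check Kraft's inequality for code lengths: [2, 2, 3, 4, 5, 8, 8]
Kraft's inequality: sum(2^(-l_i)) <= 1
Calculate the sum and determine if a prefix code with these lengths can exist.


Sum = 2^(-2) + 2^(-2) + 2^(-3) + 2^(-4) + 2^(-5) + 2^(-8) + 2^(-8)
    = 0.25 + 0.25 + 0.125 + 0.0625 + 0.03125 + 0.00390625 + 0.00390625
    = 186/256 = 0.7265625
Since 0.7265625 <= 1, Kraft's inequality IS satisfied.
A prefix code with these lengths CAN exist.

Kraft sum = 0.7265625. Satisfied.
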